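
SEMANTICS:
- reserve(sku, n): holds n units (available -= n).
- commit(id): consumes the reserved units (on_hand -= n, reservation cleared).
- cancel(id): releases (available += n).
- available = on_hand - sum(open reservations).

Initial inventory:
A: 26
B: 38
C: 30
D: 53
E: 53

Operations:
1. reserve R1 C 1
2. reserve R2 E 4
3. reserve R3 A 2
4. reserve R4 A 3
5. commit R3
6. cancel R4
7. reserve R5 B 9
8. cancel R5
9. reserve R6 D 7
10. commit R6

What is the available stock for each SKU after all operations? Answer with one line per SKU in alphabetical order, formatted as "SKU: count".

Step 1: reserve R1 C 1 -> on_hand[A=26 B=38 C=30 D=53 E=53] avail[A=26 B=38 C=29 D=53 E=53] open={R1}
Step 2: reserve R2 E 4 -> on_hand[A=26 B=38 C=30 D=53 E=53] avail[A=26 B=38 C=29 D=53 E=49] open={R1,R2}
Step 3: reserve R3 A 2 -> on_hand[A=26 B=38 C=30 D=53 E=53] avail[A=24 B=38 C=29 D=53 E=49] open={R1,R2,R3}
Step 4: reserve R4 A 3 -> on_hand[A=26 B=38 C=30 D=53 E=53] avail[A=21 B=38 C=29 D=53 E=49] open={R1,R2,R3,R4}
Step 5: commit R3 -> on_hand[A=24 B=38 C=30 D=53 E=53] avail[A=21 B=38 C=29 D=53 E=49] open={R1,R2,R4}
Step 6: cancel R4 -> on_hand[A=24 B=38 C=30 D=53 E=53] avail[A=24 B=38 C=29 D=53 E=49] open={R1,R2}
Step 7: reserve R5 B 9 -> on_hand[A=24 B=38 C=30 D=53 E=53] avail[A=24 B=29 C=29 D=53 E=49] open={R1,R2,R5}
Step 8: cancel R5 -> on_hand[A=24 B=38 C=30 D=53 E=53] avail[A=24 B=38 C=29 D=53 E=49] open={R1,R2}
Step 9: reserve R6 D 7 -> on_hand[A=24 B=38 C=30 D=53 E=53] avail[A=24 B=38 C=29 D=46 E=49] open={R1,R2,R6}
Step 10: commit R6 -> on_hand[A=24 B=38 C=30 D=46 E=53] avail[A=24 B=38 C=29 D=46 E=49] open={R1,R2}

Answer: A: 24
B: 38
C: 29
D: 46
E: 49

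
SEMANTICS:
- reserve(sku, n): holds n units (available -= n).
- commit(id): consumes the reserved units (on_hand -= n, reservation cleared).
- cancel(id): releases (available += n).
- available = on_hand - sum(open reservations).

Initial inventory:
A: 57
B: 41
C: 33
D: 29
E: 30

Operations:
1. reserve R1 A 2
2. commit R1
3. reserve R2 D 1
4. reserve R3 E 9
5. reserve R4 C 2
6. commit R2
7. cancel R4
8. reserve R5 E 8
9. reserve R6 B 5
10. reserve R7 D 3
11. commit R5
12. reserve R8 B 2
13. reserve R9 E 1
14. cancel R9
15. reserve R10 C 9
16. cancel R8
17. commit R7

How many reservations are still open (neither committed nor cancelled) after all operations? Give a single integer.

Answer: 3

Derivation:
Step 1: reserve R1 A 2 -> on_hand[A=57 B=41 C=33 D=29 E=30] avail[A=55 B=41 C=33 D=29 E=30] open={R1}
Step 2: commit R1 -> on_hand[A=55 B=41 C=33 D=29 E=30] avail[A=55 B=41 C=33 D=29 E=30] open={}
Step 3: reserve R2 D 1 -> on_hand[A=55 B=41 C=33 D=29 E=30] avail[A=55 B=41 C=33 D=28 E=30] open={R2}
Step 4: reserve R3 E 9 -> on_hand[A=55 B=41 C=33 D=29 E=30] avail[A=55 B=41 C=33 D=28 E=21] open={R2,R3}
Step 5: reserve R4 C 2 -> on_hand[A=55 B=41 C=33 D=29 E=30] avail[A=55 B=41 C=31 D=28 E=21] open={R2,R3,R4}
Step 6: commit R2 -> on_hand[A=55 B=41 C=33 D=28 E=30] avail[A=55 B=41 C=31 D=28 E=21] open={R3,R4}
Step 7: cancel R4 -> on_hand[A=55 B=41 C=33 D=28 E=30] avail[A=55 B=41 C=33 D=28 E=21] open={R3}
Step 8: reserve R5 E 8 -> on_hand[A=55 B=41 C=33 D=28 E=30] avail[A=55 B=41 C=33 D=28 E=13] open={R3,R5}
Step 9: reserve R6 B 5 -> on_hand[A=55 B=41 C=33 D=28 E=30] avail[A=55 B=36 C=33 D=28 E=13] open={R3,R5,R6}
Step 10: reserve R7 D 3 -> on_hand[A=55 B=41 C=33 D=28 E=30] avail[A=55 B=36 C=33 D=25 E=13] open={R3,R5,R6,R7}
Step 11: commit R5 -> on_hand[A=55 B=41 C=33 D=28 E=22] avail[A=55 B=36 C=33 D=25 E=13] open={R3,R6,R7}
Step 12: reserve R8 B 2 -> on_hand[A=55 B=41 C=33 D=28 E=22] avail[A=55 B=34 C=33 D=25 E=13] open={R3,R6,R7,R8}
Step 13: reserve R9 E 1 -> on_hand[A=55 B=41 C=33 D=28 E=22] avail[A=55 B=34 C=33 D=25 E=12] open={R3,R6,R7,R8,R9}
Step 14: cancel R9 -> on_hand[A=55 B=41 C=33 D=28 E=22] avail[A=55 B=34 C=33 D=25 E=13] open={R3,R6,R7,R8}
Step 15: reserve R10 C 9 -> on_hand[A=55 B=41 C=33 D=28 E=22] avail[A=55 B=34 C=24 D=25 E=13] open={R10,R3,R6,R7,R8}
Step 16: cancel R8 -> on_hand[A=55 B=41 C=33 D=28 E=22] avail[A=55 B=36 C=24 D=25 E=13] open={R10,R3,R6,R7}
Step 17: commit R7 -> on_hand[A=55 B=41 C=33 D=25 E=22] avail[A=55 B=36 C=24 D=25 E=13] open={R10,R3,R6}
Open reservations: ['R10', 'R3', 'R6'] -> 3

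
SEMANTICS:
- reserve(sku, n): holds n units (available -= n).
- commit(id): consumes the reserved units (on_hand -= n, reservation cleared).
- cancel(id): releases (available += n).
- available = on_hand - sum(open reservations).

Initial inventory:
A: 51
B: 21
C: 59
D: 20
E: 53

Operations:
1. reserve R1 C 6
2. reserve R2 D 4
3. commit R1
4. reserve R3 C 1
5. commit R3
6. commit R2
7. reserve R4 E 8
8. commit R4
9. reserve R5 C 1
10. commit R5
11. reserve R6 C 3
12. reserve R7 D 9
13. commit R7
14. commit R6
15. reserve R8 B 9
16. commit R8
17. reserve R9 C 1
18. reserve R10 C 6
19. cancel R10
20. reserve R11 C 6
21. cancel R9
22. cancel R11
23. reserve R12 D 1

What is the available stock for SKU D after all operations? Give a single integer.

Step 1: reserve R1 C 6 -> on_hand[A=51 B=21 C=59 D=20 E=53] avail[A=51 B=21 C=53 D=20 E=53] open={R1}
Step 2: reserve R2 D 4 -> on_hand[A=51 B=21 C=59 D=20 E=53] avail[A=51 B=21 C=53 D=16 E=53] open={R1,R2}
Step 3: commit R1 -> on_hand[A=51 B=21 C=53 D=20 E=53] avail[A=51 B=21 C=53 D=16 E=53] open={R2}
Step 4: reserve R3 C 1 -> on_hand[A=51 B=21 C=53 D=20 E=53] avail[A=51 B=21 C=52 D=16 E=53] open={R2,R3}
Step 5: commit R3 -> on_hand[A=51 B=21 C=52 D=20 E=53] avail[A=51 B=21 C=52 D=16 E=53] open={R2}
Step 6: commit R2 -> on_hand[A=51 B=21 C=52 D=16 E=53] avail[A=51 B=21 C=52 D=16 E=53] open={}
Step 7: reserve R4 E 8 -> on_hand[A=51 B=21 C=52 D=16 E=53] avail[A=51 B=21 C=52 D=16 E=45] open={R4}
Step 8: commit R4 -> on_hand[A=51 B=21 C=52 D=16 E=45] avail[A=51 B=21 C=52 D=16 E=45] open={}
Step 9: reserve R5 C 1 -> on_hand[A=51 B=21 C=52 D=16 E=45] avail[A=51 B=21 C=51 D=16 E=45] open={R5}
Step 10: commit R5 -> on_hand[A=51 B=21 C=51 D=16 E=45] avail[A=51 B=21 C=51 D=16 E=45] open={}
Step 11: reserve R6 C 3 -> on_hand[A=51 B=21 C=51 D=16 E=45] avail[A=51 B=21 C=48 D=16 E=45] open={R6}
Step 12: reserve R7 D 9 -> on_hand[A=51 B=21 C=51 D=16 E=45] avail[A=51 B=21 C=48 D=7 E=45] open={R6,R7}
Step 13: commit R7 -> on_hand[A=51 B=21 C=51 D=7 E=45] avail[A=51 B=21 C=48 D=7 E=45] open={R6}
Step 14: commit R6 -> on_hand[A=51 B=21 C=48 D=7 E=45] avail[A=51 B=21 C=48 D=7 E=45] open={}
Step 15: reserve R8 B 9 -> on_hand[A=51 B=21 C=48 D=7 E=45] avail[A=51 B=12 C=48 D=7 E=45] open={R8}
Step 16: commit R8 -> on_hand[A=51 B=12 C=48 D=7 E=45] avail[A=51 B=12 C=48 D=7 E=45] open={}
Step 17: reserve R9 C 1 -> on_hand[A=51 B=12 C=48 D=7 E=45] avail[A=51 B=12 C=47 D=7 E=45] open={R9}
Step 18: reserve R10 C 6 -> on_hand[A=51 B=12 C=48 D=7 E=45] avail[A=51 B=12 C=41 D=7 E=45] open={R10,R9}
Step 19: cancel R10 -> on_hand[A=51 B=12 C=48 D=7 E=45] avail[A=51 B=12 C=47 D=7 E=45] open={R9}
Step 20: reserve R11 C 6 -> on_hand[A=51 B=12 C=48 D=7 E=45] avail[A=51 B=12 C=41 D=7 E=45] open={R11,R9}
Step 21: cancel R9 -> on_hand[A=51 B=12 C=48 D=7 E=45] avail[A=51 B=12 C=42 D=7 E=45] open={R11}
Step 22: cancel R11 -> on_hand[A=51 B=12 C=48 D=7 E=45] avail[A=51 B=12 C=48 D=7 E=45] open={}
Step 23: reserve R12 D 1 -> on_hand[A=51 B=12 C=48 D=7 E=45] avail[A=51 B=12 C=48 D=6 E=45] open={R12}
Final available[D] = 6

Answer: 6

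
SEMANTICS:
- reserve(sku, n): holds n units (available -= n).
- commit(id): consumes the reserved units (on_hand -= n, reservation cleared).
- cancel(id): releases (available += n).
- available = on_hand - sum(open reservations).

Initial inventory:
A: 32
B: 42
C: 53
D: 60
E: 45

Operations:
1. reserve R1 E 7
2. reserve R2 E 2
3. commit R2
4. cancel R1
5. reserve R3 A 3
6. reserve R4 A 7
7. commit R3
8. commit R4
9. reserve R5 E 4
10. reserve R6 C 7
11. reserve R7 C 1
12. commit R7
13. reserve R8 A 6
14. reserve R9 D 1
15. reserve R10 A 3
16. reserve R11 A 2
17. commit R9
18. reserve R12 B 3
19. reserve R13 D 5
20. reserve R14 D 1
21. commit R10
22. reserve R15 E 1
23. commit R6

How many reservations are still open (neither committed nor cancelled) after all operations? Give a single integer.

Step 1: reserve R1 E 7 -> on_hand[A=32 B=42 C=53 D=60 E=45] avail[A=32 B=42 C=53 D=60 E=38] open={R1}
Step 2: reserve R2 E 2 -> on_hand[A=32 B=42 C=53 D=60 E=45] avail[A=32 B=42 C=53 D=60 E=36] open={R1,R2}
Step 3: commit R2 -> on_hand[A=32 B=42 C=53 D=60 E=43] avail[A=32 B=42 C=53 D=60 E=36] open={R1}
Step 4: cancel R1 -> on_hand[A=32 B=42 C=53 D=60 E=43] avail[A=32 B=42 C=53 D=60 E=43] open={}
Step 5: reserve R3 A 3 -> on_hand[A=32 B=42 C=53 D=60 E=43] avail[A=29 B=42 C=53 D=60 E=43] open={R3}
Step 6: reserve R4 A 7 -> on_hand[A=32 B=42 C=53 D=60 E=43] avail[A=22 B=42 C=53 D=60 E=43] open={R3,R4}
Step 7: commit R3 -> on_hand[A=29 B=42 C=53 D=60 E=43] avail[A=22 B=42 C=53 D=60 E=43] open={R4}
Step 8: commit R4 -> on_hand[A=22 B=42 C=53 D=60 E=43] avail[A=22 B=42 C=53 D=60 E=43] open={}
Step 9: reserve R5 E 4 -> on_hand[A=22 B=42 C=53 D=60 E=43] avail[A=22 B=42 C=53 D=60 E=39] open={R5}
Step 10: reserve R6 C 7 -> on_hand[A=22 B=42 C=53 D=60 E=43] avail[A=22 B=42 C=46 D=60 E=39] open={R5,R6}
Step 11: reserve R7 C 1 -> on_hand[A=22 B=42 C=53 D=60 E=43] avail[A=22 B=42 C=45 D=60 E=39] open={R5,R6,R7}
Step 12: commit R7 -> on_hand[A=22 B=42 C=52 D=60 E=43] avail[A=22 B=42 C=45 D=60 E=39] open={R5,R6}
Step 13: reserve R8 A 6 -> on_hand[A=22 B=42 C=52 D=60 E=43] avail[A=16 B=42 C=45 D=60 E=39] open={R5,R6,R8}
Step 14: reserve R9 D 1 -> on_hand[A=22 B=42 C=52 D=60 E=43] avail[A=16 B=42 C=45 D=59 E=39] open={R5,R6,R8,R9}
Step 15: reserve R10 A 3 -> on_hand[A=22 B=42 C=52 D=60 E=43] avail[A=13 B=42 C=45 D=59 E=39] open={R10,R5,R6,R8,R9}
Step 16: reserve R11 A 2 -> on_hand[A=22 B=42 C=52 D=60 E=43] avail[A=11 B=42 C=45 D=59 E=39] open={R10,R11,R5,R6,R8,R9}
Step 17: commit R9 -> on_hand[A=22 B=42 C=52 D=59 E=43] avail[A=11 B=42 C=45 D=59 E=39] open={R10,R11,R5,R6,R8}
Step 18: reserve R12 B 3 -> on_hand[A=22 B=42 C=52 D=59 E=43] avail[A=11 B=39 C=45 D=59 E=39] open={R10,R11,R12,R5,R6,R8}
Step 19: reserve R13 D 5 -> on_hand[A=22 B=42 C=52 D=59 E=43] avail[A=11 B=39 C=45 D=54 E=39] open={R10,R11,R12,R13,R5,R6,R8}
Step 20: reserve R14 D 1 -> on_hand[A=22 B=42 C=52 D=59 E=43] avail[A=11 B=39 C=45 D=53 E=39] open={R10,R11,R12,R13,R14,R5,R6,R8}
Step 21: commit R10 -> on_hand[A=19 B=42 C=52 D=59 E=43] avail[A=11 B=39 C=45 D=53 E=39] open={R11,R12,R13,R14,R5,R6,R8}
Step 22: reserve R15 E 1 -> on_hand[A=19 B=42 C=52 D=59 E=43] avail[A=11 B=39 C=45 D=53 E=38] open={R11,R12,R13,R14,R15,R5,R6,R8}
Step 23: commit R6 -> on_hand[A=19 B=42 C=45 D=59 E=43] avail[A=11 B=39 C=45 D=53 E=38] open={R11,R12,R13,R14,R15,R5,R8}
Open reservations: ['R11', 'R12', 'R13', 'R14', 'R15', 'R5', 'R8'] -> 7

Answer: 7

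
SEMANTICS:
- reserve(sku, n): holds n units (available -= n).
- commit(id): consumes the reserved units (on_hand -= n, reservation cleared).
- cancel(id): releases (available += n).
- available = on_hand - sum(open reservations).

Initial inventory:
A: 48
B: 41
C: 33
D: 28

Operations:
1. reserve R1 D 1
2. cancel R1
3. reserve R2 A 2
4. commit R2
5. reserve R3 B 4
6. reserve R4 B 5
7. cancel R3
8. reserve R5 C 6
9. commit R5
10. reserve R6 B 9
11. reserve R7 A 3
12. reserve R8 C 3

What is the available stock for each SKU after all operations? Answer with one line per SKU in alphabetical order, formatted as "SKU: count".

Step 1: reserve R1 D 1 -> on_hand[A=48 B=41 C=33 D=28] avail[A=48 B=41 C=33 D=27] open={R1}
Step 2: cancel R1 -> on_hand[A=48 B=41 C=33 D=28] avail[A=48 B=41 C=33 D=28] open={}
Step 3: reserve R2 A 2 -> on_hand[A=48 B=41 C=33 D=28] avail[A=46 B=41 C=33 D=28] open={R2}
Step 4: commit R2 -> on_hand[A=46 B=41 C=33 D=28] avail[A=46 B=41 C=33 D=28] open={}
Step 5: reserve R3 B 4 -> on_hand[A=46 B=41 C=33 D=28] avail[A=46 B=37 C=33 D=28] open={R3}
Step 6: reserve R4 B 5 -> on_hand[A=46 B=41 C=33 D=28] avail[A=46 B=32 C=33 D=28] open={R3,R4}
Step 7: cancel R3 -> on_hand[A=46 B=41 C=33 D=28] avail[A=46 B=36 C=33 D=28] open={R4}
Step 8: reserve R5 C 6 -> on_hand[A=46 B=41 C=33 D=28] avail[A=46 B=36 C=27 D=28] open={R4,R5}
Step 9: commit R5 -> on_hand[A=46 B=41 C=27 D=28] avail[A=46 B=36 C=27 D=28] open={R4}
Step 10: reserve R6 B 9 -> on_hand[A=46 B=41 C=27 D=28] avail[A=46 B=27 C=27 D=28] open={R4,R6}
Step 11: reserve R7 A 3 -> on_hand[A=46 B=41 C=27 D=28] avail[A=43 B=27 C=27 D=28] open={R4,R6,R7}
Step 12: reserve R8 C 3 -> on_hand[A=46 B=41 C=27 D=28] avail[A=43 B=27 C=24 D=28] open={R4,R6,R7,R8}

Answer: A: 43
B: 27
C: 24
D: 28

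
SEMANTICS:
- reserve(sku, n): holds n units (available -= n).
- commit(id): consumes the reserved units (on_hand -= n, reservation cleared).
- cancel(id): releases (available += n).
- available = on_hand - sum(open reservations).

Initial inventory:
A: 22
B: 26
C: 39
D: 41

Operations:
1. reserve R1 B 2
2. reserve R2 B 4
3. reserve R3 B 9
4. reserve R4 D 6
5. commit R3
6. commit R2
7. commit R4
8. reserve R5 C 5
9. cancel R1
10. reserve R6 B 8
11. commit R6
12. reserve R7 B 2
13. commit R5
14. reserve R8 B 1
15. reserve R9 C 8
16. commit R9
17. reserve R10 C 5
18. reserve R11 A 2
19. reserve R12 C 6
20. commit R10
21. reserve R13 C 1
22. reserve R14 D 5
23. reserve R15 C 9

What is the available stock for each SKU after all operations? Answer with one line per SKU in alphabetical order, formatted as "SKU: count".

Answer: A: 20
B: 2
C: 5
D: 30

Derivation:
Step 1: reserve R1 B 2 -> on_hand[A=22 B=26 C=39 D=41] avail[A=22 B=24 C=39 D=41] open={R1}
Step 2: reserve R2 B 4 -> on_hand[A=22 B=26 C=39 D=41] avail[A=22 B=20 C=39 D=41] open={R1,R2}
Step 3: reserve R3 B 9 -> on_hand[A=22 B=26 C=39 D=41] avail[A=22 B=11 C=39 D=41] open={R1,R2,R3}
Step 4: reserve R4 D 6 -> on_hand[A=22 B=26 C=39 D=41] avail[A=22 B=11 C=39 D=35] open={R1,R2,R3,R4}
Step 5: commit R3 -> on_hand[A=22 B=17 C=39 D=41] avail[A=22 B=11 C=39 D=35] open={R1,R2,R4}
Step 6: commit R2 -> on_hand[A=22 B=13 C=39 D=41] avail[A=22 B=11 C=39 D=35] open={R1,R4}
Step 7: commit R4 -> on_hand[A=22 B=13 C=39 D=35] avail[A=22 B=11 C=39 D=35] open={R1}
Step 8: reserve R5 C 5 -> on_hand[A=22 B=13 C=39 D=35] avail[A=22 B=11 C=34 D=35] open={R1,R5}
Step 9: cancel R1 -> on_hand[A=22 B=13 C=39 D=35] avail[A=22 B=13 C=34 D=35] open={R5}
Step 10: reserve R6 B 8 -> on_hand[A=22 B=13 C=39 D=35] avail[A=22 B=5 C=34 D=35] open={R5,R6}
Step 11: commit R6 -> on_hand[A=22 B=5 C=39 D=35] avail[A=22 B=5 C=34 D=35] open={R5}
Step 12: reserve R7 B 2 -> on_hand[A=22 B=5 C=39 D=35] avail[A=22 B=3 C=34 D=35] open={R5,R7}
Step 13: commit R5 -> on_hand[A=22 B=5 C=34 D=35] avail[A=22 B=3 C=34 D=35] open={R7}
Step 14: reserve R8 B 1 -> on_hand[A=22 B=5 C=34 D=35] avail[A=22 B=2 C=34 D=35] open={R7,R8}
Step 15: reserve R9 C 8 -> on_hand[A=22 B=5 C=34 D=35] avail[A=22 B=2 C=26 D=35] open={R7,R8,R9}
Step 16: commit R9 -> on_hand[A=22 B=5 C=26 D=35] avail[A=22 B=2 C=26 D=35] open={R7,R8}
Step 17: reserve R10 C 5 -> on_hand[A=22 B=5 C=26 D=35] avail[A=22 B=2 C=21 D=35] open={R10,R7,R8}
Step 18: reserve R11 A 2 -> on_hand[A=22 B=5 C=26 D=35] avail[A=20 B=2 C=21 D=35] open={R10,R11,R7,R8}
Step 19: reserve R12 C 6 -> on_hand[A=22 B=5 C=26 D=35] avail[A=20 B=2 C=15 D=35] open={R10,R11,R12,R7,R8}
Step 20: commit R10 -> on_hand[A=22 B=5 C=21 D=35] avail[A=20 B=2 C=15 D=35] open={R11,R12,R7,R8}
Step 21: reserve R13 C 1 -> on_hand[A=22 B=5 C=21 D=35] avail[A=20 B=2 C=14 D=35] open={R11,R12,R13,R7,R8}
Step 22: reserve R14 D 5 -> on_hand[A=22 B=5 C=21 D=35] avail[A=20 B=2 C=14 D=30] open={R11,R12,R13,R14,R7,R8}
Step 23: reserve R15 C 9 -> on_hand[A=22 B=5 C=21 D=35] avail[A=20 B=2 C=5 D=30] open={R11,R12,R13,R14,R15,R7,R8}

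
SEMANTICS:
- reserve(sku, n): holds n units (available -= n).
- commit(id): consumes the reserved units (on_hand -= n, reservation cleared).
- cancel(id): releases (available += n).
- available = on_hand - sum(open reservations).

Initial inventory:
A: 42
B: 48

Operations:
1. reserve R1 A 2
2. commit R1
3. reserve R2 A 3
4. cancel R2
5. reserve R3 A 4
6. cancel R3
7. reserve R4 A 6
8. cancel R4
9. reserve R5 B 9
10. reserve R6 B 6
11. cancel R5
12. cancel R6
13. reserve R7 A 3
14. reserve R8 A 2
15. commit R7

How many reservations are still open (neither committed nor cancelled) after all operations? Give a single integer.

Step 1: reserve R1 A 2 -> on_hand[A=42 B=48] avail[A=40 B=48] open={R1}
Step 2: commit R1 -> on_hand[A=40 B=48] avail[A=40 B=48] open={}
Step 3: reserve R2 A 3 -> on_hand[A=40 B=48] avail[A=37 B=48] open={R2}
Step 4: cancel R2 -> on_hand[A=40 B=48] avail[A=40 B=48] open={}
Step 5: reserve R3 A 4 -> on_hand[A=40 B=48] avail[A=36 B=48] open={R3}
Step 6: cancel R3 -> on_hand[A=40 B=48] avail[A=40 B=48] open={}
Step 7: reserve R4 A 6 -> on_hand[A=40 B=48] avail[A=34 B=48] open={R4}
Step 8: cancel R4 -> on_hand[A=40 B=48] avail[A=40 B=48] open={}
Step 9: reserve R5 B 9 -> on_hand[A=40 B=48] avail[A=40 B=39] open={R5}
Step 10: reserve R6 B 6 -> on_hand[A=40 B=48] avail[A=40 B=33] open={R5,R6}
Step 11: cancel R5 -> on_hand[A=40 B=48] avail[A=40 B=42] open={R6}
Step 12: cancel R6 -> on_hand[A=40 B=48] avail[A=40 B=48] open={}
Step 13: reserve R7 A 3 -> on_hand[A=40 B=48] avail[A=37 B=48] open={R7}
Step 14: reserve R8 A 2 -> on_hand[A=40 B=48] avail[A=35 B=48] open={R7,R8}
Step 15: commit R7 -> on_hand[A=37 B=48] avail[A=35 B=48] open={R8}
Open reservations: ['R8'] -> 1

Answer: 1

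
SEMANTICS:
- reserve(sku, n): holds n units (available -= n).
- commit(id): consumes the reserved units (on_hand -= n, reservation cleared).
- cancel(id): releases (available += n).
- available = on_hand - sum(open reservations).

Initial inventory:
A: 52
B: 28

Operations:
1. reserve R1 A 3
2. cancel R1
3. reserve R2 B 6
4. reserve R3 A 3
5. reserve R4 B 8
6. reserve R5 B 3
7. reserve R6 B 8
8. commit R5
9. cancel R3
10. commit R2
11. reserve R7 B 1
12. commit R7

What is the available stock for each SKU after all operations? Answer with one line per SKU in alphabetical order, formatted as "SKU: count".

Step 1: reserve R1 A 3 -> on_hand[A=52 B=28] avail[A=49 B=28] open={R1}
Step 2: cancel R1 -> on_hand[A=52 B=28] avail[A=52 B=28] open={}
Step 3: reserve R2 B 6 -> on_hand[A=52 B=28] avail[A=52 B=22] open={R2}
Step 4: reserve R3 A 3 -> on_hand[A=52 B=28] avail[A=49 B=22] open={R2,R3}
Step 5: reserve R4 B 8 -> on_hand[A=52 B=28] avail[A=49 B=14] open={R2,R3,R4}
Step 6: reserve R5 B 3 -> on_hand[A=52 B=28] avail[A=49 B=11] open={R2,R3,R4,R5}
Step 7: reserve R6 B 8 -> on_hand[A=52 B=28] avail[A=49 B=3] open={R2,R3,R4,R5,R6}
Step 8: commit R5 -> on_hand[A=52 B=25] avail[A=49 B=3] open={R2,R3,R4,R6}
Step 9: cancel R3 -> on_hand[A=52 B=25] avail[A=52 B=3] open={R2,R4,R6}
Step 10: commit R2 -> on_hand[A=52 B=19] avail[A=52 B=3] open={R4,R6}
Step 11: reserve R7 B 1 -> on_hand[A=52 B=19] avail[A=52 B=2] open={R4,R6,R7}
Step 12: commit R7 -> on_hand[A=52 B=18] avail[A=52 B=2] open={R4,R6}

Answer: A: 52
B: 2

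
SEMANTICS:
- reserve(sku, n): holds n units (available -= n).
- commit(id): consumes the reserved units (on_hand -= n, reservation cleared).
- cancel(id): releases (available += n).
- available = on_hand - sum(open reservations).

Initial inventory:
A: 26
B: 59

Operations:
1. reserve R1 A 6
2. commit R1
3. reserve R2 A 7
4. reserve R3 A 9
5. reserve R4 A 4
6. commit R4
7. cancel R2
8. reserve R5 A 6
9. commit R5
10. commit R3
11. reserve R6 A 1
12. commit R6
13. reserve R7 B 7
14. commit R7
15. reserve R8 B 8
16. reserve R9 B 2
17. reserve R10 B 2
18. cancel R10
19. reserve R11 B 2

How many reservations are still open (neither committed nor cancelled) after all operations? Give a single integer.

Step 1: reserve R1 A 6 -> on_hand[A=26 B=59] avail[A=20 B=59] open={R1}
Step 2: commit R1 -> on_hand[A=20 B=59] avail[A=20 B=59] open={}
Step 3: reserve R2 A 7 -> on_hand[A=20 B=59] avail[A=13 B=59] open={R2}
Step 4: reserve R3 A 9 -> on_hand[A=20 B=59] avail[A=4 B=59] open={R2,R3}
Step 5: reserve R4 A 4 -> on_hand[A=20 B=59] avail[A=0 B=59] open={R2,R3,R4}
Step 6: commit R4 -> on_hand[A=16 B=59] avail[A=0 B=59] open={R2,R3}
Step 7: cancel R2 -> on_hand[A=16 B=59] avail[A=7 B=59] open={R3}
Step 8: reserve R5 A 6 -> on_hand[A=16 B=59] avail[A=1 B=59] open={R3,R5}
Step 9: commit R5 -> on_hand[A=10 B=59] avail[A=1 B=59] open={R3}
Step 10: commit R3 -> on_hand[A=1 B=59] avail[A=1 B=59] open={}
Step 11: reserve R6 A 1 -> on_hand[A=1 B=59] avail[A=0 B=59] open={R6}
Step 12: commit R6 -> on_hand[A=0 B=59] avail[A=0 B=59] open={}
Step 13: reserve R7 B 7 -> on_hand[A=0 B=59] avail[A=0 B=52] open={R7}
Step 14: commit R7 -> on_hand[A=0 B=52] avail[A=0 B=52] open={}
Step 15: reserve R8 B 8 -> on_hand[A=0 B=52] avail[A=0 B=44] open={R8}
Step 16: reserve R9 B 2 -> on_hand[A=0 B=52] avail[A=0 B=42] open={R8,R9}
Step 17: reserve R10 B 2 -> on_hand[A=0 B=52] avail[A=0 B=40] open={R10,R8,R9}
Step 18: cancel R10 -> on_hand[A=0 B=52] avail[A=0 B=42] open={R8,R9}
Step 19: reserve R11 B 2 -> on_hand[A=0 B=52] avail[A=0 B=40] open={R11,R8,R9}
Open reservations: ['R11', 'R8', 'R9'] -> 3

Answer: 3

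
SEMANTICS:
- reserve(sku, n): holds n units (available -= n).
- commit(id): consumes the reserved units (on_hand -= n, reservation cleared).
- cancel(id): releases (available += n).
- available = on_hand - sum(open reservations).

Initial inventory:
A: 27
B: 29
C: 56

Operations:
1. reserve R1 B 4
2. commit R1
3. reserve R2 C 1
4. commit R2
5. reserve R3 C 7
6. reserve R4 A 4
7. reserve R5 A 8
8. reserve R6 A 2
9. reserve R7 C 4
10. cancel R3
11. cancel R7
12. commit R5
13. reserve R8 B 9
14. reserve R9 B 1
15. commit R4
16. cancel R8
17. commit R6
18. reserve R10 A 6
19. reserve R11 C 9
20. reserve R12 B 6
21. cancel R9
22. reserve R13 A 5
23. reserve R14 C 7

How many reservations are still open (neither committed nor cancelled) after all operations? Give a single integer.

Answer: 5

Derivation:
Step 1: reserve R1 B 4 -> on_hand[A=27 B=29 C=56] avail[A=27 B=25 C=56] open={R1}
Step 2: commit R1 -> on_hand[A=27 B=25 C=56] avail[A=27 B=25 C=56] open={}
Step 3: reserve R2 C 1 -> on_hand[A=27 B=25 C=56] avail[A=27 B=25 C=55] open={R2}
Step 4: commit R2 -> on_hand[A=27 B=25 C=55] avail[A=27 B=25 C=55] open={}
Step 5: reserve R3 C 7 -> on_hand[A=27 B=25 C=55] avail[A=27 B=25 C=48] open={R3}
Step 6: reserve R4 A 4 -> on_hand[A=27 B=25 C=55] avail[A=23 B=25 C=48] open={R3,R4}
Step 7: reserve R5 A 8 -> on_hand[A=27 B=25 C=55] avail[A=15 B=25 C=48] open={R3,R4,R5}
Step 8: reserve R6 A 2 -> on_hand[A=27 B=25 C=55] avail[A=13 B=25 C=48] open={R3,R4,R5,R6}
Step 9: reserve R7 C 4 -> on_hand[A=27 B=25 C=55] avail[A=13 B=25 C=44] open={R3,R4,R5,R6,R7}
Step 10: cancel R3 -> on_hand[A=27 B=25 C=55] avail[A=13 B=25 C=51] open={R4,R5,R6,R7}
Step 11: cancel R7 -> on_hand[A=27 B=25 C=55] avail[A=13 B=25 C=55] open={R4,R5,R6}
Step 12: commit R5 -> on_hand[A=19 B=25 C=55] avail[A=13 B=25 C=55] open={R4,R6}
Step 13: reserve R8 B 9 -> on_hand[A=19 B=25 C=55] avail[A=13 B=16 C=55] open={R4,R6,R8}
Step 14: reserve R9 B 1 -> on_hand[A=19 B=25 C=55] avail[A=13 B=15 C=55] open={R4,R6,R8,R9}
Step 15: commit R4 -> on_hand[A=15 B=25 C=55] avail[A=13 B=15 C=55] open={R6,R8,R9}
Step 16: cancel R8 -> on_hand[A=15 B=25 C=55] avail[A=13 B=24 C=55] open={R6,R9}
Step 17: commit R6 -> on_hand[A=13 B=25 C=55] avail[A=13 B=24 C=55] open={R9}
Step 18: reserve R10 A 6 -> on_hand[A=13 B=25 C=55] avail[A=7 B=24 C=55] open={R10,R9}
Step 19: reserve R11 C 9 -> on_hand[A=13 B=25 C=55] avail[A=7 B=24 C=46] open={R10,R11,R9}
Step 20: reserve R12 B 6 -> on_hand[A=13 B=25 C=55] avail[A=7 B=18 C=46] open={R10,R11,R12,R9}
Step 21: cancel R9 -> on_hand[A=13 B=25 C=55] avail[A=7 B=19 C=46] open={R10,R11,R12}
Step 22: reserve R13 A 5 -> on_hand[A=13 B=25 C=55] avail[A=2 B=19 C=46] open={R10,R11,R12,R13}
Step 23: reserve R14 C 7 -> on_hand[A=13 B=25 C=55] avail[A=2 B=19 C=39] open={R10,R11,R12,R13,R14}
Open reservations: ['R10', 'R11', 'R12', 'R13', 'R14'] -> 5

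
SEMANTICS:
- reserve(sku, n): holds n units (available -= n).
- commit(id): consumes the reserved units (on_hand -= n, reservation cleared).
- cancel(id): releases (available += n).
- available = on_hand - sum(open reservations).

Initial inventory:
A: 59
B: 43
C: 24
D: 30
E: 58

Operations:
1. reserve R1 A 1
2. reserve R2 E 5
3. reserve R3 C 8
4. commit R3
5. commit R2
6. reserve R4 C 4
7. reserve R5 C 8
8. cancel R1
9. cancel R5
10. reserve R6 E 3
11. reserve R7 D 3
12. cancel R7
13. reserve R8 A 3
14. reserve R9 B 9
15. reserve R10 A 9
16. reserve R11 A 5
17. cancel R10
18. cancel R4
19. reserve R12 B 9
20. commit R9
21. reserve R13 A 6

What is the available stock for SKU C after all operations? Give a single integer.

Step 1: reserve R1 A 1 -> on_hand[A=59 B=43 C=24 D=30 E=58] avail[A=58 B=43 C=24 D=30 E=58] open={R1}
Step 2: reserve R2 E 5 -> on_hand[A=59 B=43 C=24 D=30 E=58] avail[A=58 B=43 C=24 D=30 E=53] open={R1,R2}
Step 3: reserve R3 C 8 -> on_hand[A=59 B=43 C=24 D=30 E=58] avail[A=58 B=43 C=16 D=30 E=53] open={R1,R2,R3}
Step 4: commit R3 -> on_hand[A=59 B=43 C=16 D=30 E=58] avail[A=58 B=43 C=16 D=30 E=53] open={R1,R2}
Step 5: commit R2 -> on_hand[A=59 B=43 C=16 D=30 E=53] avail[A=58 B=43 C=16 D=30 E=53] open={R1}
Step 6: reserve R4 C 4 -> on_hand[A=59 B=43 C=16 D=30 E=53] avail[A=58 B=43 C=12 D=30 E=53] open={R1,R4}
Step 7: reserve R5 C 8 -> on_hand[A=59 B=43 C=16 D=30 E=53] avail[A=58 B=43 C=4 D=30 E=53] open={R1,R4,R5}
Step 8: cancel R1 -> on_hand[A=59 B=43 C=16 D=30 E=53] avail[A=59 B=43 C=4 D=30 E=53] open={R4,R5}
Step 9: cancel R5 -> on_hand[A=59 B=43 C=16 D=30 E=53] avail[A=59 B=43 C=12 D=30 E=53] open={R4}
Step 10: reserve R6 E 3 -> on_hand[A=59 B=43 C=16 D=30 E=53] avail[A=59 B=43 C=12 D=30 E=50] open={R4,R6}
Step 11: reserve R7 D 3 -> on_hand[A=59 B=43 C=16 D=30 E=53] avail[A=59 B=43 C=12 D=27 E=50] open={R4,R6,R7}
Step 12: cancel R7 -> on_hand[A=59 B=43 C=16 D=30 E=53] avail[A=59 B=43 C=12 D=30 E=50] open={R4,R6}
Step 13: reserve R8 A 3 -> on_hand[A=59 B=43 C=16 D=30 E=53] avail[A=56 B=43 C=12 D=30 E=50] open={R4,R6,R8}
Step 14: reserve R9 B 9 -> on_hand[A=59 B=43 C=16 D=30 E=53] avail[A=56 B=34 C=12 D=30 E=50] open={R4,R6,R8,R9}
Step 15: reserve R10 A 9 -> on_hand[A=59 B=43 C=16 D=30 E=53] avail[A=47 B=34 C=12 D=30 E=50] open={R10,R4,R6,R8,R9}
Step 16: reserve R11 A 5 -> on_hand[A=59 B=43 C=16 D=30 E=53] avail[A=42 B=34 C=12 D=30 E=50] open={R10,R11,R4,R6,R8,R9}
Step 17: cancel R10 -> on_hand[A=59 B=43 C=16 D=30 E=53] avail[A=51 B=34 C=12 D=30 E=50] open={R11,R4,R6,R8,R9}
Step 18: cancel R4 -> on_hand[A=59 B=43 C=16 D=30 E=53] avail[A=51 B=34 C=16 D=30 E=50] open={R11,R6,R8,R9}
Step 19: reserve R12 B 9 -> on_hand[A=59 B=43 C=16 D=30 E=53] avail[A=51 B=25 C=16 D=30 E=50] open={R11,R12,R6,R8,R9}
Step 20: commit R9 -> on_hand[A=59 B=34 C=16 D=30 E=53] avail[A=51 B=25 C=16 D=30 E=50] open={R11,R12,R6,R8}
Step 21: reserve R13 A 6 -> on_hand[A=59 B=34 C=16 D=30 E=53] avail[A=45 B=25 C=16 D=30 E=50] open={R11,R12,R13,R6,R8}
Final available[C] = 16

Answer: 16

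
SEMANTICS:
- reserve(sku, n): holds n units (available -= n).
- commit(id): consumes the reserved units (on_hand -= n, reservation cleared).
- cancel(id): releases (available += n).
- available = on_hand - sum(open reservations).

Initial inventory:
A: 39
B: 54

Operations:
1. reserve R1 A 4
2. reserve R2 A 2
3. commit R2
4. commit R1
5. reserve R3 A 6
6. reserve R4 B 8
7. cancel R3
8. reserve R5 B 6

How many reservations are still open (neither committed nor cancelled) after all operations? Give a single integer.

Step 1: reserve R1 A 4 -> on_hand[A=39 B=54] avail[A=35 B=54] open={R1}
Step 2: reserve R2 A 2 -> on_hand[A=39 B=54] avail[A=33 B=54] open={R1,R2}
Step 3: commit R2 -> on_hand[A=37 B=54] avail[A=33 B=54] open={R1}
Step 4: commit R1 -> on_hand[A=33 B=54] avail[A=33 B=54] open={}
Step 5: reserve R3 A 6 -> on_hand[A=33 B=54] avail[A=27 B=54] open={R3}
Step 6: reserve R4 B 8 -> on_hand[A=33 B=54] avail[A=27 B=46] open={R3,R4}
Step 7: cancel R3 -> on_hand[A=33 B=54] avail[A=33 B=46] open={R4}
Step 8: reserve R5 B 6 -> on_hand[A=33 B=54] avail[A=33 B=40] open={R4,R5}
Open reservations: ['R4', 'R5'] -> 2

Answer: 2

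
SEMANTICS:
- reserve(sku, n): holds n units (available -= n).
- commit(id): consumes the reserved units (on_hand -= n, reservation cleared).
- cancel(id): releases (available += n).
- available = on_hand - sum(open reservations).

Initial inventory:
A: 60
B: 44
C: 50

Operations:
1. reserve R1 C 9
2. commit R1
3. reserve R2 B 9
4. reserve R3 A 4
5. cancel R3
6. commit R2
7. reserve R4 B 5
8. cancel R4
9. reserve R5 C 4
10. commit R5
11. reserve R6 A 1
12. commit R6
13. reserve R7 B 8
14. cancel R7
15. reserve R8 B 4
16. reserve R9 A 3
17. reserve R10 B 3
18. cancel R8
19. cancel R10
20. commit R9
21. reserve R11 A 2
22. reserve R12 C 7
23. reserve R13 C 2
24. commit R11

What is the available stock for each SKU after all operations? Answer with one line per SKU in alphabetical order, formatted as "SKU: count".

Answer: A: 54
B: 35
C: 28

Derivation:
Step 1: reserve R1 C 9 -> on_hand[A=60 B=44 C=50] avail[A=60 B=44 C=41] open={R1}
Step 2: commit R1 -> on_hand[A=60 B=44 C=41] avail[A=60 B=44 C=41] open={}
Step 3: reserve R2 B 9 -> on_hand[A=60 B=44 C=41] avail[A=60 B=35 C=41] open={R2}
Step 4: reserve R3 A 4 -> on_hand[A=60 B=44 C=41] avail[A=56 B=35 C=41] open={R2,R3}
Step 5: cancel R3 -> on_hand[A=60 B=44 C=41] avail[A=60 B=35 C=41] open={R2}
Step 6: commit R2 -> on_hand[A=60 B=35 C=41] avail[A=60 B=35 C=41] open={}
Step 7: reserve R4 B 5 -> on_hand[A=60 B=35 C=41] avail[A=60 B=30 C=41] open={R4}
Step 8: cancel R4 -> on_hand[A=60 B=35 C=41] avail[A=60 B=35 C=41] open={}
Step 9: reserve R5 C 4 -> on_hand[A=60 B=35 C=41] avail[A=60 B=35 C=37] open={R5}
Step 10: commit R5 -> on_hand[A=60 B=35 C=37] avail[A=60 B=35 C=37] open={}
Step 11: reserve R6 A 1 -> on_hand[A=60 B=35 C=37] avail[A=59 B=35 C=37] open={R6}
Step 12: commit R6 -> on_hand[A=59 B=35 C=37] avail[A=59 B=35 C=37] open={}
Step 13: reserve R7 B 8 -> on_hand[A=59 B=35 C=37] avail[A=59 B=27 C=37] open={R7}
Step 14: cancel R7 -> on_hand[A=59 B=35 C=37] avail[A=59 B=35 C=37] open={}
Step 15: reserve R8 B 4 -> on_hand[A=59 B=35 C=37] avail[A=59 B=31 C=37] open={R8}
Step 16: reserve R9 A 3 -> on_hand[A=59 B=35 C=37] avail[A=56 B=31 C=37] open={R8,R9}
Step 17: reserve R10 B 3 -> on_hand[A=59 B=35 C=37] avail[A=56 B=28 C=37] open={R10,R8,R9}
Step 18: cancel R8 -> on_hand[A=59 B=35 C=37] avail[A=56 B=32 C=37] open={R10,R9}
Step 19: cancel R10 -> on_hand[A=59 B=35 C=37] avail[A=56 B=35 C=37] open={R9}
Step 20: commit R9 -> on_hand[A=56 B=35 C=37] avail[A=56 B=35 C=37] open={}
Step 21: reserve R11 A 2 -> on_hand[A=56 B=35 C=37] avail[A=54 B=35 C=37] open={R11}
Step 22: reserve R12 C 7 -> on_hand[A=56 B=35 C=37] avail[A=54 B=35 C=30] open={R11,R12}
Step 23: reserve R13 C 2 -> on_hand[A=56 B=35 C=37] avail[A=54 B=35 C=28] open={R11,R12,R13}
Step 24: commit R11 -> on_hand[A=54 B=35 C=37] avail[A=54 B=35 C=28] open={R12,R13}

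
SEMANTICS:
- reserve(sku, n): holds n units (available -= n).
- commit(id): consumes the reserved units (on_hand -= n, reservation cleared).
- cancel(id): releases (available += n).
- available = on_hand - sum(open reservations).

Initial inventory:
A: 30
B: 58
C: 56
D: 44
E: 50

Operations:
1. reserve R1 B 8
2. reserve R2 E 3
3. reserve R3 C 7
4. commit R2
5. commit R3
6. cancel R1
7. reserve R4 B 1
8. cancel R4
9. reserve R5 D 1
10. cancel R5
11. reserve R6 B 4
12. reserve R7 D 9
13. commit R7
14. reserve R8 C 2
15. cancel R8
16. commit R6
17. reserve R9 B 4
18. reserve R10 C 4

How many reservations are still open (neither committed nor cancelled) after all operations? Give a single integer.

Answer: 2

Derivation:
Step 1: reserve R1 B 8 -> on_hand[A=30 B=58 C=56 D=44 E=50] avail[A=30 B=50 C=56 D=44 E=50] open={R1}
Step 2: reserve R2 E 3 -> on_hand[A=30 B=58 C=56 D=44 E=50] avail[A=30 B=50 C=56 D=44 E=47] open={R1,R2}
Step 3: reserve R3 C 7 -> on_hand[A=30 B=58 C=56 D=44 E=50] avail[A=30 B=50 C=49 D=44 E=47] open={R1,R2,R3}
Step 4: commit R2 -> on_hand[A=30 B=58 C=56 D=44 E=47] avail[A=30 B=50 C=49 D=44 E=47] open={R1,R3}
Step 5: commit R3 -> on_hand[A=30 B=58 C=49 D=44 E=47] avail[A=30 B=50 C=49 D=44 E=47] open={R1}
Step 6: cancel R1 -> on_hand[A=30 B=58 C=49 D=44 E=47] avail[A=30 B=58 C=49 D=44 E=47] open={}
Step 7: reserve R4 B 1 -> on_hand[A=30 B=58 C=49 D=44 E=47] avail[A=30 B=57 C=49 D=44 E=47] open={R4}
Step 8: cancel R4 -> on_hand[A=30 B=58 C=49 D=44 E=47] avail[A=30 B=58 C=49 D=44 E=47] open={}
Step 9: reserve R5 D 1 -> on_hand[A=30 B=58 C=49 D=44 E=47] avail[A=30 B=58 C=49 D=43 E=47] open={R5}
Step 10: cancel R5 -> on_hand[A=30 B=58 C=49 D=44 E=47] avail[A=30 B=58 C=49 D=44 E=47] open={}
Step 11: reserve R6 B 4 -> on_hand[A=30 B=58 C=49 D=44 E=47] avail[A=30 B=54 C=49 D=44 E=47] open={R6}
Step 12: reserve R7 D 9 -> on_hand[A=30 B=58 C=49 D=44 E=47] avail[A=30 B=54 C=49 D=35 E=47] open={R6,R7}
Step 13: commit R7 -> on_hand[A=30 B=58 C=49 D=35 E=47] avail[A=30 B=54 C=49 D=35 E=47] open={R6}
Step 14: reserve R8 C 2 -> on_hand[A=30 B=58 C=49 D=35 E=47] avail[A=30 B=54 C=47 D=35 E=47] open={R6,R8}
Step 15: cancel R8 -> on_hand[A=30 B=58 C=49 D=35 E=47] avail[A=30 B=54 C=49 D=35 E=47] open={R6}
Step 16: commit R6 -> on_hand[A=30 B=54 C=49 D=35 E=47] avail[A=30 B=54 C=49 D=35 E=47] open={}
Step 17: reserve R9 B 4 -> on_hand[A=30 B=54 C=49 D=35 E=47] avail[A=30 B=50 C=49 D=35 E=47] open={R9}
Step 18: reserve R10 C 4 -> on_hand[A=30 B=54 C=49 D=35 E=47] avail[A=30 B=50 C=45 D=35 E=47] open={R10,R9}
Open reservations: ['R10', 'R9'] -> 2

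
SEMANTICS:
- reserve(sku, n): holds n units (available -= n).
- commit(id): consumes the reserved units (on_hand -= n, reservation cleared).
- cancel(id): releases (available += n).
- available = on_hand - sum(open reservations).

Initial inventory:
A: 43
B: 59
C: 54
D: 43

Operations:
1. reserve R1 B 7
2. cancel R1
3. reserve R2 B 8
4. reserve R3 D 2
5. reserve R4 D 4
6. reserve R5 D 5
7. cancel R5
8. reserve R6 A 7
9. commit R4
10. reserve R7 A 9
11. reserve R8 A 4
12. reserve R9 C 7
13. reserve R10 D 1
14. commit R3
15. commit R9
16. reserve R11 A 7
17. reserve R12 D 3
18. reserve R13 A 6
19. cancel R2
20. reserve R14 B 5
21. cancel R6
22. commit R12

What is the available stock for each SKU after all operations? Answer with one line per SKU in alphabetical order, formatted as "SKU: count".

Step 1: reserve R1 B 7 -> on_hand[A=43 B=59 C=54 D=43] avail[A=43 B=52 C=54 D=43] open={R1}
Step 2: cancel R1 -> on_hand[A=43 B=59 C=54 D=43] avail[A=43 B=59 C=54 D=43] open={}
Step 3: reserve R2 B 8 -> on_hand[A=43 B=59 C=54 D=43] avail[A=43 B=51 C=54 D=43] open={R2}
Step 4: reserve R3 D 2 -> on_hand[A=43 B=59 C=54 D=43] avail[A=43 B=51 C=54 D=41] open={R2,R3}
Step 5: reserve R4 D 4 -> on_hand[A=43 B=59 C=54 D=43] avail[A=43 B=51 C=54 D=37] open={R2,R3,R4}
Step 6: reserve R5 D 5 -> on_hand[A=43 B=59 C=54 D=43] avail[A=43 B=51 C=54 D=32] open={R2,R3,R4,R5}
Step 7: cancel R5 -> on_hand[A=43 B=59 C=54 D=43] avail[A=43 B=51 C=54 D=37] open={R2,R3,R4}
Step 8: reserve R6 A 7 -> on_hand[A=43 B=59 C=54 D=43] avail[A=36 B=51 C=54 D=37] open={R2,R3,R4,R6}
Step 9: commit R4 -> on_hand[A=43 B=59 C=54 D=39] avail[A=36 B=51 C=54 D=37] open={R2,R3,R6}
Step 10: reserve R7 A 9 -> on_hand[A=43 B=59 C=54 D=39] avail[A=27 B=51 C=54 D=37] open={R2,R3,R6,R7}
Step 11: reserve R8 A 4 -> on_hand[A=43 B=59 C=54 D=39] avail[A=23 B=51 C=54 D=37] open={R2,R3,R6,R7,R8}
Step 12: reserve R9 C 7 -> on_hand[A=43 B=59 C=54 D=39] avail[A=23 B=51 C=47 D=37] open={R2,R3,R6,R7,R8,R9}
Step 13: reserve R10 D 1 -> on_hand[A=43 B=59 C=54 D=39] avail[A=23 B=51 C=47 D=36] open={R10,R2,R3,R6,R7,R8,R9}
Step 14: commit R3 -> on_hand[A=43 B=59 C=54 D=37] avail[A=23 B=51 C=47 D=36] open={R10,R2,R6,R7,R8,R9}
Step 15: commit R9 -> on_hand[A=43 B=59 C=47 D=37] avail[A=23 B=51 C=47 D=36] open={R10,R2,R6,R7,R8}
Step 16: reserve R11 A 7 -> on_hand[A=43 B=59 C=47 D=37] avail[A=16 B=51 C=47 D=36] open={R10,R11,R2,R6,R7,R8}
Step 17: reserve R12 D 3 -> on_hand[A=43 B=59 C=47 D=37] avail[A=16 B=51 C=47 D=33] open={R10,R11,R12,R2,R6,R7,R8}
Step 18: reserve R13 A 6 -> on_hand[A=43 B=59 C=47 D=37] avail[A=10 B=51 C=47 D=33] open={R10,R11,R12,R13,R2,R6,R7,R8}
Step 19: cancel R2 -> on_hand[A=43 B=59 C=47 D=37] avail[A=10 B=59 C=47 D=33] open={R10,R11,R12,R13,R6,R7,R8}
Step 20: reserve R14 B 5 -> on_hand[A=43 B=59 C=47 D=37] avail[A=10 B=54 C=47 D=33] open={R10,R11,R12,R13,R14,R6,R7,R8}
Step 21: cancel R6 -> on_hand[A=43 B=59 C=47 D=37] avail[A=17 B=54 C=47 D=33] open={R10,R11,R12,R13,R14,R7,R8}
Step 22: commit R12 -> on_hand[A=43 B=59 C=47 D=34] avail[A=17 B=54 C=47 D=33] open={R10,R11,R13,R14,R7,R8}

Answer: A: 17
B: 54
C: 47
D: 33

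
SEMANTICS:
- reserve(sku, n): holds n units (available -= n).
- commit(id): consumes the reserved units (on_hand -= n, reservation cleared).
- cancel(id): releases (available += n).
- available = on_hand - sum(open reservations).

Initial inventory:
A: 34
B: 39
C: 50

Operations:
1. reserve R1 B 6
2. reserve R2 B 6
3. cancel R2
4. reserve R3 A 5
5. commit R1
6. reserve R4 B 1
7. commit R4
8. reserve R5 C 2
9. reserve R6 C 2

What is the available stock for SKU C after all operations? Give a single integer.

Step 1: reserve R1 B 6 -> on_hand[A=34 B=39 C=50] avail[A=34 B=33 C=50] open={R1}
Step 2: reserve R2 B 6 -> on_hand[A=34 B=39 C=50] avail[A=34 B=27 C=50] open={R1,R2}
Step 3: cancel R2 -> on_hand[A=34 B=39 C=50] avail[A=34 B=33 C=50] open={R1}
Step 4: reserve R3 A 5 -> on_hand[A=34 B=39 C=50] avail[A=29 B=33 C=50] open={R1,R3}
Step 5: commit R1 -> on_hand[A=34 B=33 C=50] avail[A=29 B=33 C=50] open={R3}
Step 6: reserve R4 B 1 -> on_hand[A=34 B=33 C=50] avail[A=29 B=32 C=50] open={R3,R4}
Step 7: commit R4 -> on_hand[A=34 B=32 C=50] avail[A=29 B=32 C=50] open={R3}
Step 8: reserve R5 C 2 -> on_hand[A=34 B=32 C=50] avail[A=29 B=32 C=48] open={R3,R5}
Step 9: reserve R6 C 2 -> on_hand[A=34 B=32 C=50] avail[A=29 B=32 C=46] open={R3,R5,R6}
Final available[C] = 46

Answer: 46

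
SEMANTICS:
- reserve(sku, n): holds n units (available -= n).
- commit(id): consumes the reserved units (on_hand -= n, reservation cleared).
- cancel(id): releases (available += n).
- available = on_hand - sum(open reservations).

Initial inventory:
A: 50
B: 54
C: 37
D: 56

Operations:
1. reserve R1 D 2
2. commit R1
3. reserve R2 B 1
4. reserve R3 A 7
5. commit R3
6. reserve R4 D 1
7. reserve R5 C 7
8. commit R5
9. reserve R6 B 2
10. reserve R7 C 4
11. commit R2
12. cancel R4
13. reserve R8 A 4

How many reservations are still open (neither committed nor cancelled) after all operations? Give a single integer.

Answer: 3

Derivation:
Step 1: reserve R1 D 2 -> on_hand[A=50 B=54 C=37 D=56] avail[A=50 B=54 C=37 D=54] open={R1}
Step 2: commit R1 -> on_hand[A=50 B=54 C=37 D=54] avail[A=50 B=54 C=37 D=54] open={}
Step 3: reserve R2 B 1 -> on_hand[A=50 B=54 C=37 D=54] avail[A=50 B=53 C=37 D=54] open={R2}
Step 4: reserve R3 A 7 -> on_hand[A=50 B=54 C=37 D=54] avail[A=43 B=53 C=37 D=54] open={R2,R3}
Step 5: commit R3 -> on_hand[A=43 B=54 C=37 D=54] avail[A=43 B=53 C=37 D=54] open={R2}
Step 6: reserve R4 D 1 -> on_hand[A=43 B=54 C=37 D=54] avail[A=43 B=53 C=37 D=53] open={R2,R4}
Step 7: reserve R5 C 7 -> on_hand[A=43 B=54 C=37 D=54] avail[A=43 B=53 C=30 D=53] open={R2,R4,R5}
Step 8: commit R5 -> on_hand[A=43 B=54 C=30 D=54] avail[A=43 B=53 C=30 D=53] open={R2,R4}
Step 9: reserve R6 B 2 -> on_hand[A=43 B=54 C=30 D=54] avail[A=43 B=51 C=30 D=53] open={R2,R4,R6}
Step 10: reserve R7 C 4 -> on_hand[A=43 B=54 C=30 D=54] avail[A=43 B=51 C=26 D=53] open={R2,R4,R6,R7}
Step 11: commit R2 -> on_hand[A=43 B=53 C=30 D=54] avail[A=43 B=51 C=26 D=53] open={R4,R6,R7}
Step 12: cancel R4 -> on_hand[A=43 B=53 C=30 D=54] avail[A=43 B=51 C=26 D=54] open={R6,R7}
Step 13: reserve R8 A 4 -> on_hand[A=43 B=53 C=30 D=54] avail[A=39 B=51 C=26 D=54] open={R6,R7,R8}
Open reservations: ['R6', 'R7', 'R8'] -> 3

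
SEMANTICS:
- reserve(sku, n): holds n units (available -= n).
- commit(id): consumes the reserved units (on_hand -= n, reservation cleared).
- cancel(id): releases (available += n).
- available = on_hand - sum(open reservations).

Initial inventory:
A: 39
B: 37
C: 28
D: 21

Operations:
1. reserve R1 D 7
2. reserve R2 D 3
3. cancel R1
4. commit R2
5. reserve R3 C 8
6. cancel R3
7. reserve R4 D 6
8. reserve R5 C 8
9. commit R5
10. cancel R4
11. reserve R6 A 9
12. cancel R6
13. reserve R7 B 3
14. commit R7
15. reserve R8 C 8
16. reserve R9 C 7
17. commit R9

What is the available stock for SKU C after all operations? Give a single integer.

Step 1: reserve R1 D 7 -> on_hand[A=39 B=37 C=28 D=21] avail[A=39 B=37 C=28 D=14] open={R1}
Step 2: reserve R2 D 3 -> on_hand[A=39 B=37 C=28 D=21] avail[A=39 B=37 C=28 D=11] open={R1,R2}
Step 3: cancel R1 -> on_hand[A=39 B=37 C=28 D=21] avail[A=39 B=37 C=28 D=18] open={R2}
Step 4: commit R2 -> on_hand[A=39 B=37 C=28 D=18] avail[A=39 B=37 C=28 D=18] open={}
Step 5: reserve R3 C 8 -> on_hand[A=39 B=37 C=28 D=18] avail[A=39 B=37 C=20 D=18] open={R3}
Step 6: cancel R3 -> on_hand[A=39 B=37 C=28 D=18] avail[A=39 B=37 C=28 D=18] open={}
Step 7: reserve R4 D 6 -> on_hand[A=39 B=37 C=28 D=18] avail[A=39 B=37 C=28 D=12] open={R4}
Step 8: reserve R5 C 8 -> on_hand[A=39 B=37 C=28 D=18] avail[A=39 B=37 C=20 D=12] open={R4,R5}
Step 9: commit R5 -> on_hand[A=39 B=37 C=20 D=18] avail[A=39 B=37 C=20 D=12] open={R4}
Step 10: cancel R4 -> on_hand[A=39 B=37 C=20 D=18] avail[A=39 B=37 C=20 D=18] open={}
Step 11: reserve R6 A 9 -> on_hand[A=39 B=37 C=20 D=18] avail[A=30 B=37 C=20 D=18] open={R6}
Step 12: cancel R6 -> on_hand[A=39 B=37 C=20 D=18] avail[A=39 B=37 C=20 D=18] open={}
Step 13: reserve R7 B 3 -> on_hand[A=39 B=37 C=20 D=18] avail[A=39 B=34 C=20 D=18] open={R7}
Step 14: commit R7 -> on_hand[A=39 B=34 C=20 D=18] avail[A=39 B=34 C=20 D=18] open={}
Step 15: reserve R8 C 8 -> on_hand[A=39 B=34 C=20 D=18] avail[A=39 B=34 C=12 D=18] open={R8}
Step 16: reserve R9 C 7 -> on_hand[A=39 B=34 C=20 D=18] avail[A=39 B=34 C=5 D=18] open={R8,R9}
Step 17: commit R9 -> on_hand[A=39 B=34 C=13 D=18] avail[A=39 B=34 C=5 D=18] open={R8}
Final available[C] = 5

Answer: 5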